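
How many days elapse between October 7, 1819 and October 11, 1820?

October 1819: 31 − 7 = 24 days remain.
Then 11 full months totalling 335 days.
October 1–11, 1820: 11 days.
Total: 24 + 335 + 11 = 370 days.

370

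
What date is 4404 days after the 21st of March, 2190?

the 12th of April, 2202

Count 4404 days after March 21, 2190:
From March 21, 2190 to March 21, 2202: 12 years, of which 2 contain a Feb 29 — 10×365 + 2×366 = 4382 days.
(2200 is not a leap year (divisible by 100 but not 400).)
March 2202: 31 − 21 = 10 days remain.
April 1–12, 2202: 12 days.
Residual: 22 days.
Total: 4404 days.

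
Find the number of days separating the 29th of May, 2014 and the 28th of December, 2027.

4961

Day-of-year of May 29, 2014: 149.
Day-of-year of December 28, 2027: 362.
2014 has 365 days, so 365 − 149 = 216 days remain in 2014.
Full years 2015–2026: 9 common + 3 leap = 9×365 + 3×366 = 4383 days.
Total: 216 + 4383 + 362 = 4961 days.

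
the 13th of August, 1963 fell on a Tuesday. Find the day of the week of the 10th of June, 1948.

Count forward from the earlier date (June 10, 1948) to the later (August 13, 1963):
Day-of-year of June 10, 1948: 162.
Day-of-year of August 13, 1963: 225.
1948 has 366 days, so 366 − 162 = 204 days remain in 1948.
Full years 1949–1962: 11 common + 3 leap = 11×365 + 3×366 = 5113 days.
Total: 204 + 5113 + 225 = 5542 days.
5542 mod 7 = 5, so 5 days before Tuesday is Thursday.

Thursday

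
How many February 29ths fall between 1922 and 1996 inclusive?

19

Years divisible by 4: 1924, 1928, …, 1996 — 19 in all.
No century exceptions apply. Count: 19.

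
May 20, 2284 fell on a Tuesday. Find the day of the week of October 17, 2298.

Monday

Day-of-year of May 20, 2284: 141.
Day-of-year of October 17, 2298: 290.
2284 has 366 days, so 366 − 141 = 225 days remain in 2284.
Full years 2285–2297: 10 common + 3 leap = 10×365 + 3×366 = 4748 days.
Total: 225 + 4748 + 290 = 5263 days.
5263 mod 7 = 6, so 6 days after Tuesday is Monday.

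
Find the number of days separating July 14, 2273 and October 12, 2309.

From July 14, 2273 to July 14, 2309: 36 years, of which 8 contain a Feb 29 — 28×365 + 8×366 = 13148 days.
(2300 is not a leap year (divisible by 100 but not 400).)
July 2309: 31 − 14 = 17 days remain.
Then August (31), September (30): 31 + 30 = 61 days.
October 1–12, 2309: 12 days.
Residual: 90 days.
Total: 13238 days.

13238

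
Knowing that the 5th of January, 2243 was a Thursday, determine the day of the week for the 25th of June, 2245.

Wednesday

January 5, 2243 → January 5, 2244: 365 days.
January 5, 2244 → January 5, 2245: 366 days (2244 is a leap year).
January 2245: 31 − 5 = 26 days remain.
Then February 2245 (28), March (31), April (30), May (31): 28 + 31 + 30 + 31 = 120 days.
June 1–25, 2245: 25 days.
Residual: 171 days.
Total: 902 days.
902 mod 7 = 6, so 6 days after Thursday is Wednesday.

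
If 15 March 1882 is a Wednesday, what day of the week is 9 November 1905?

Thursday

From March 15, 1882 to March 15, 1905: 23 years, of which 5 contain a Feb 29 — 18×365 + 5×366 = 8400 days.
(1900 is not a leap year (divisible by 100 but not 400).)
March 1905: 31 − 15 = 16 days remain.
Then April (30), May (31), June (30), July (31), August (31), September (30), October (31): 30 + 31 + 30 + 31 + 31 + 30 + 31 = 214 days.
November 1–9, 1905: 9 days.
Residual: 239 days.
Total: 8639 days.
8639 mod 7 = 1, so 1 day after Wednesday is Thursday.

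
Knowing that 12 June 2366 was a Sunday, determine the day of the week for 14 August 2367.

June 2366: 30 − 12 = 18 days remain.
Then 13 full months totalling 396 days.
August 1–14, 2367: 14 days.
Total: 18 + 396 + 14 = 428 days.
428 mod 7 = 1, so 1 day after Sunday is Monday.

Monday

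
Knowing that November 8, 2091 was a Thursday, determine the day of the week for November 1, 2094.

Monday

November 8, 2091 → November 8, 2092: 366 days (2092 is a leap year).
November 8, 2092 → November 8, 2093: 365 days.
November 2093: 30 − 8 = 22 days remain.
Then 11 full months totalling 335 days.
November 1, 2094: 1 day.
Residual: 358 days.
Total: 1089 days.
1089 mod 7 = 4, so 4 days after Thursday is Monday.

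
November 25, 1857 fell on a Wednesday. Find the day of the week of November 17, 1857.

Tuesday

Count forward from the earlier date (November 17, 1857) to the later (November 25, 1857):
Within November 1857: 25 − 17 = 8 days.
8 mod 7 = 1, so 1 day before Wednesday is Tuesday.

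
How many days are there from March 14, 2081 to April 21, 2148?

24509

Day-of-year of March 14, 2081: 73.
Day-of-year of April 21, 2148: 112.
2081 has 365 days, so 365 − 73 = 292 days remain in 2081.
Full years 2082–2147: 51 common + 15 leap = 51×365 + 15×366 = 24105 days.
Total: 292 + 24105 + 112 = 24509 days.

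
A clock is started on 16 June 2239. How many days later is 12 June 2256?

6206

Day-of-year of June 16, 2239: 167.
Day-of-year of June 12, 2256: 164.
2239 has 365 days, so 365 − 167 = 198 days remain in 2239.
Full years 2240–2255: 12 common + 4 leap = 12×365 + 4×366 = 5844 days.
Total: 198 + 5844 + 164 = 6206 days.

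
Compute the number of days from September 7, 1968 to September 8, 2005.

13515

From September 7, 1968 to September 7, 2005: 37 years, of which 9 contain a Feb 29 — 28×365 + 9×366 = 13514 days.
(2000 is a leap year (divisible by 400).)
Within September 2005: 8 − 7 = 1 day.
Total: 13515 days.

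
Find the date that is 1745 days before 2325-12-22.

2321-03-13

Count 1745 days before December 22, 2325:
March 13, 2321 → March 13, 2322: 365 days.
March 13, 2322 → March 13, 2323: 365 days.
March 13, 2323 → March 13, 2324: 366 days (2324 is a leap year).
March 13, 2324 → March 13, 2325: 365 days.
March 2325: 31 − 13 = 18 days remain.
Then April (30), May (31), June (30), July (31), August (31), September (30), October (31), November (30): 30 + 31 + 30 + 31 + 31 + 30 + 31 + 30 = 244 days.
December 1–22, 2325: 22 days.
Residual: 284 days.
Total: 1745 days.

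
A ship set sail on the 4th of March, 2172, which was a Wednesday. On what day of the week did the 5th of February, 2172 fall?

Wednesday

Count forward from the earlier date (February 5, 2172) to the later (March 4, 2172):
February 2172: 29 − 5 = 24 days remain (2172 is a leap year, so February has 29 days).
March 1–4, 2172: 4 days.
Total: 24 + 4 = 28 days.
28 is a multiple of 7, so the 5th of February, 2172 falls on the same weekday: Wednesday.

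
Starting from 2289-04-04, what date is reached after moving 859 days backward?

2286-11-27

Count 859 days before April 4, 2289:
November 27, 2286 → November 27, 2287: 365 days.
November 27, 2287 → November 27, 2288: 366 days (2288 is a leap year).
November 2288: 30 − 27 = 3 days remain.
Then December (31), January (31), February 2289 (28), March (31): 31 + 31 + 28 + 31 = 121 days.
April 1–4, 2289: 4 days.
Residual: 128 days.
Total: 859 days.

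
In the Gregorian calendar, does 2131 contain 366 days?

No

2131 is not a leap year.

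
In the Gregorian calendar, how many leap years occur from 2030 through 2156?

Years divisible by 4: 2032, 2036, …, 2156 — 32 in all.
Of these, 2100 is divisible by 100 but not 400, so not leap.
Leap years: 32 − 1 = 31.

31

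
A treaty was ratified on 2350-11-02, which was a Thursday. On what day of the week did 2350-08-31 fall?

Count forward from the earlier date (August 31, 2350) to the later (November 2, 2350):
August 2350: 31 − 31 = 0 days remain.
Then September (30), October (31): 30 + 31 = 61 days.
November 1–2, 2350: 2 days.
Total: 0 + 61 + 2 = 63 days.
63 is a multiple of 7, so 2350-08-31 falls on the same weekday: Thursday.

Thursday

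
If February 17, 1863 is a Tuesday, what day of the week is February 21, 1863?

Saturday

Within February 1863: 21 − 17 = 4 days.
4 mod 7 = 4, so 4 days after Tuesday is Saturday.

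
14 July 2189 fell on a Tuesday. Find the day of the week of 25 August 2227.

Day-of-year of July 14, 2189: 195.
Day-of-year of August 25, 2227: 237.
2189 has 365 days, so 365 − 195 = 170 days remain in 2189.
Full years 2190–2226: 29 common + 8 leap = 29×365 + 8×366 = 13513 days.
Total: 170 + 13513 + 237 = 13920 days.
13920 mod 7 = 4, so 4 days after Tuesday is Saturday.

Saturday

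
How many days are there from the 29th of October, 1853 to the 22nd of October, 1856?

Day-of-year of October 29, 1853: 302.
Day-of-year of October 22, 1856: 296.
1853 has 365 days, so 365 − 302 = 63 days remain in 1853.
Full years: 1854: 365; 1855: 365. Sum = 730.
Total: 63 + 730 + 296 = 1089 days.

1089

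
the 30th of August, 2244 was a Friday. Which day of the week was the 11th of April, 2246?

Saturday

Day-of-year of August 30, 2244: 243.
Day-of-year of April 11, 2246: 101.
2244 has 366 days, so 366 − 243 = 123 days remain in 2244.
Full years: 2245: 365. Sum = 365.
Total: 123 + 365 + 101 = 589 days.
589 mod 7 = 1, so 1 day after Friday is Saturday.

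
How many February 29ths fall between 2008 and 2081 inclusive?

Years divisible by 4: 2008, 2012, …, 2080 — 19 in all.
No century exceptions apply. Count: 19.

19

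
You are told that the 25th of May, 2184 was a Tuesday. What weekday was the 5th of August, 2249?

Day-of-year of May 25, 2184: 146.
Day-of-year of August 5, 2249: 217.
2184 has 366 days, so 366 − 146 = 220 days remain in 2184.
Full years 2185–2248: 49 common + 15 leap = 49×365 + 15×366 = 23375 days.
Total: 220 + 23375 + 217 = 23812 days.
23812 mod 7 = 5, so 5 days after Tuesday is Sunday.

Sunday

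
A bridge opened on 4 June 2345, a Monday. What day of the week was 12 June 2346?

Day-of-year of June 4, 2345: 155.
Day-of-year of June 12, 2346: 163.
2345 has 365 days, so 365 − 155 = 210 days remain in 2345.
Total: 210 + 163 = 373 days.
373 mod 7 = 2, so 2 days after Monday is Wednesday.

Wednesday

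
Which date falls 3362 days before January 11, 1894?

October 28, 1884

Count 3362 days before January 11, 1894:
Day-of-year of October 28, 1884: 302.
Day-of-year of January 11, 1894: 11.
1884 has 366 days, so 366 − 302 = 64 days remain in 1884.
Full years 1885–1893: 7 common + 2 leap = 7×365 + 2×366 = 3287 days.
Total: 64 + 3287 + 11 = 3362 days.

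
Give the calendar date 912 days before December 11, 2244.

June 13, 2242

Count 912 days before December 11, 2244:
Day-of-year of June 13, 2242: 164.
Day-of-year of December 11, 2244: 346.
2242 has 365 days, so 365 − 164 = 201 days remain in 2242.
Full years: 2243: 365. Sum = 365.
Total: 201 + 365 + 346 = 912 days.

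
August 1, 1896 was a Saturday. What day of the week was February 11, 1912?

Sunday

From August 1, 1896 to August 1, 1911: 15 years, of which 2 contain a Feb 29 — 13×365 + 2×366 = 5477 days.
(1900 is not a leap year (divisible by 100 but not 400).)
August 1911: 31 − 1 = 30 days remain.
Then September (30), October (31), November (30), December (31), January (31): 30 + 31 + 30 + 31 + 31 = 153 days.
February 1–11, 1912: 11 days (1912 is a leap year).
Residual: 194 days.
Total: 5671 days.
5671 mod 7 = 1, so 1 day after Saturday is Sunday.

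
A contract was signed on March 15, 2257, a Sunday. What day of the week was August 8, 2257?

Saturday

March 2257: 31 − 15 = 16 days remain.
Then April (30), May (31), June (30), July (31): 30 + 31 + 30 + 31 = 122 days.
August 1–8, 2257: 8 days.
Total: 16 + 122 + 8 = 146 days.
146 mod 7 = 6, so 6 days after Sunday is Saturday.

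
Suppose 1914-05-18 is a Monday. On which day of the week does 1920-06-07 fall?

Monday

Day-of-year of May 18, 1914: 138.
Day-of-year of June 7, 1920: 159.
1914 has 365 days, so 365 − 138 = 227 days remain in 1914.
Full years: 1915: 365; 1916: 366; 1917: 365; 1918: 365; 1919: 365. Sum = 1826.
Total: 227 + 1826 + 159 = 2212 days.
2212 is a multiple of 7, so 1920-06-07 falls on the same weekday: Monday.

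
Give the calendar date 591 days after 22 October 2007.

4 June 2009

Count 591 days after October 22, 2007:
October 2007: 31 − 22 = 9 days remain.
Then 19 full months totalling 578 days.
June 1–4, 2009: 4 days.
Total: 9 + 578 + 4 = 591 days.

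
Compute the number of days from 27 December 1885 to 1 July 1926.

Day-of-year of December 27, 1885: 361.
Day-of-year of July 1, 1926: 182.
1885 has 365 days, so 365 − 361 = 4 days remain in 1885.
Full years 1886–1925: 31 common + 9 leap = 31×365 + 9×366 = 14609 days.
Total: 4 + 14609 + 182 = 14795 days.

14795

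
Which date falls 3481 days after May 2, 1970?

November 12, 1979

Count 3481 days after May 2, 1970:
Day-of-year of May 2, 1970: 122.
Day-of-year of November 12, 1979: 316.
1970 has 365 days, so 365 − 122 = 243 days remain in 1970.
Full years 1971–1978: 6 common + 2 leap = 6×365 + 2×366 = 2922 days.
Total: 243 + 2922 + 316 = 3481 days.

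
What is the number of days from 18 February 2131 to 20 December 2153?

Day-of-year of February 18, 2131: 49.
Day-of-year of December 20, 2153: 354.
2131 has 365 days, so 365 − 49 = 316 days remain in 2131.
Full years 2132–2152: 15 common + 6 leap = 15×365 + 6×366 = 7671 days.
Total: 316 + 7671 + 354 = 8341 days.

8341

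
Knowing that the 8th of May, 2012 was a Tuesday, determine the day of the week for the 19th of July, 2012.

Thursday

May 2012: 31 − 8 = 23 days remain.
Then June (30): 30 days.
July 1–19, 2012: 19 days.
Total: 23 + 30 + 19 = 72 days.
72 mod 7 = 2, so 2 days after Tuesday is Thursday.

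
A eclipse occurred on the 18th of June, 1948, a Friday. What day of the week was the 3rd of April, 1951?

Day-of-year of June 18, 1948: 170.
Day-of-year of April 3, 1951: 93.
1948 has 366 days, so 366 − 170 = 196 days remain in 1948.
Full years: 1949: 365; 1950: 365. Sum = 730.
Total: 196 + 730 + 93 = 1019 days.
1019 mod 7 = 4, so 4 days after Friday is Tuesday.

Tuesday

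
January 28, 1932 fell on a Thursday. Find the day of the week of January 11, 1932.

Monday

Count forward from the earlier date (January 11, 1932) to the later (January 28, 1932):
Within January 1932: 28 − 11 = 17 days.
17 mod 7 = 3, so 3 days before Thursday is Monday.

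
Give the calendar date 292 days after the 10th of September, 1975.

the 28th of June, 1976

Count 292 days after September 10, 1975:
September 1975: 30 − 10 = 20 days remain.
Then October (31), November (30), December (31), January (31), February 1976 (29), March (31), April (30), May (31): 31 + 30 + 31 + 31 + 29 + 31 + 30 + 31 = 244 days.
June 1–28, 1976: 28 days.
Residual: 292 days.
Total: 292 days.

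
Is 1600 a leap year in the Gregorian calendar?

Yes

1600 is a leap year (divisible by 400).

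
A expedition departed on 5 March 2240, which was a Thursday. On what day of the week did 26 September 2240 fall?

March 2240: 31 − 5 = 26 days remain.
Then April (30), May (31), June (30), July (31), August (31): 30 + 31 + 30 + 31 + 31 = 153 days.
September 1–26, 2240: 26 days.
Total: 26 + 153 + 26 = 205 days.
205 mod 7 = 2, so 2 days after Thursday is Saturday.

Saturday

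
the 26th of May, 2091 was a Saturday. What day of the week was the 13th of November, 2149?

Thursday

From May 26, 2091 to May 26, 2149: 58 years, of which 14 contain a Feb 29 — 44×365 + 14×366 = 21184 days.
(2100 is not a leap year (divisible by 100 but not 400).)
May 2149: 31 − 26 = 5 days remain.
Then June (30), July (31), August (31), September (30), October (31): 30 + 31 + 31 + 30 + 31 = 153 days.
November 1–13, 2149: 13 days.
Residual: 171 days.
Total: 21355 days.
21355 mod 7 = 5, so 5 days after Saturday is Thursday.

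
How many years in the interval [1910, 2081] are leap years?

43

Years divisible by 4: 1912, 1916, …, 2080 — 43 in all.
2000 is divisible by 400, so still leap.
No century exceptions apply. Count: 43.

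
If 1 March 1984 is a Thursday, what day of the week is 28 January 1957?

Monday

Count forward from the earlier date (January 28, 1957) to the later (March 1, 1984):
Day-of-year of January 28, 1957: 28.
Day-of-year of March 1, 1984: 61.
1957 has 365 days, so 365 − 28 = 337 days remain in 1957.
Full years 1958–1983: 20 common + 6 leap = 20×365 + 6×366 = 9496 days.
Total: 337 + 9496 + 61 = 9894 days.
9894 mod 7 = 3, so 3 days before Thursday is Monday.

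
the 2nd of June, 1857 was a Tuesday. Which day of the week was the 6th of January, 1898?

Day-of-year of June 2, 1857: 153.
Day-of-year of January 6, 1898: 6.
1857 has 365 days, so 365 − 153 = 212 days remain in 1857.
Full years 1858–1897: 30 common + 10 leap = 30×365 + 10×366 = 14610 days.
Total: 212 + 14610 + 6 = 14828 days.
14828 mod 7 = 2, so 2 days after Tuesday is Thursday.

Thursday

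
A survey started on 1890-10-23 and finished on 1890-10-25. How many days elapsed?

Within October 1890: 25 − 23 = 2 days.

2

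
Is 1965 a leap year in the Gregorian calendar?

1965 is not a leap year.

No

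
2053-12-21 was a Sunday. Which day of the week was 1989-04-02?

Sunday

Count forward from the earlier date (April 2, 1989) to the later (December 21, 2053):
Day-of-year of April 2, 1989: 92.
Day-of-year of December 21, 2053: 355.
1989 has 365 days, so 365 − 92 = 273 days remain in 1989.
Full years 1990–2052: 47 common + 16 leap = 47×365 + 16×366 = 23011 days.
Total: 273 + 23011 + 355 = 23639 days.
23639 is a multiple of 7, so 1989-04-02 falls on the same weekday: Sunday.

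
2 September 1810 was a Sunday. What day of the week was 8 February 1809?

Count forward from the earlier date (February 8, 1809) to the later (September 2, 1810):
February 8, 1809 → February 8, 1810: 365 days.
February 1810: 28 − 8 = 20 days remain (1810 is not a leap year, so February has 28 days).
Then March (31), April (30), May (31), June (30), July (31), August (31): 31 + 30 + 31 + 30 + 31 + 31 = 184 days.
September 1–2, 1810: 2 days.
Residual: 206 days.
Total: 571 days.
571 mod 7 = 4, so 4 days before Sunday is Wednesday.

Wednesday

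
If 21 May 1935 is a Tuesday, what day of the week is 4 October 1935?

Friday

May 1935: 31 − 21 = 10 days remain.
Then June (30), July (31), August (31), September (30): 30 + 31 + 31 + 30 = 122 days.
October 1–4, 1935: 4 days.
Total: 10 + 122 + 4 = 136 days.
136 mod 7 = 3, so 3 days after Tuesday is Friday.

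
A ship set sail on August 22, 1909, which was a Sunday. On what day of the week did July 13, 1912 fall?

Saturday

Day-of-year of August 22, 1909: 234.
Day-of-year of July 13, 1912: 195.
1909 has 365 days, so 365 − 234 = 131 days remain in 1909.
Full years: 1910: 365; 1911: 365. Sum = 730.
Total: 131 + 730 + 195 = 1056 days.
1056 mod 7 = 6, so 6 days after Sunday is Saturday.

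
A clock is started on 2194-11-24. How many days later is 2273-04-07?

28623

From November 24, 2194 to November 24, 2272: 78 years, of which 19 contain a Feb 29 — 59×365 + 19×366 = 28489 days.
(2200 is not a leap year (divisible by 100 but not 400).)
November 2272: 30 − 24 = 6 days remain.
Then December (31), January (31), February 2273 (28), March (31): 31 + 31 + 28 + 31 = 121 days.
April 1–7, 2273: 7 days.
Residual: 134 days.
Total: 28623 days.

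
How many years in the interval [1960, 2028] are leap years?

18

Years divisible by 4: 1960, 1964, …, 2028 — 18 in all.
2000 is divisible by 400, so still leap.
No century exceptions apply. Count: 18.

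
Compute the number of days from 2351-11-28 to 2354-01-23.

Day-of-year of November 28, 2351: 332.
Day-of-year of January 23, 2354: 23.
2351 has 365 days, so 365 − 332 = 33 days remain in 2351.
Full years: 2352: 366; 2353: 365. Sum = 731.
Total: 33 + 731 + 23 = 787 days.

787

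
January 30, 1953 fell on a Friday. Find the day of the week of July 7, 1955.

January 30, 1953 → January 30, 1954: 365 days.
January 30, 1954 → January 30, 1955: 365 days.
January 1955: 31 − 30 = 1 day remains.
Then February 1955 (28), March (31), April (30), May (31), June (30): 28 + 31 + 30 + 31 + 30 = 150 days.
July 1–7, 1955: 7 days.
Residual: 158 days.
Total: 888 days.
888 mod 7 = 6, so 6 days after Friday is Thursday.

Thursday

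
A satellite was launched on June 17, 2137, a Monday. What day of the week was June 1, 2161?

Monday

From June 17, 2137 to June 17, 2160: 23 years, of which 6 contain a Feb 29 — 17×365 + 6×366 = 8401 days.
June 2160: 30 − 17 = 13 days remain.
Then 11 full months totalling 335 days.
June 1, 2161: 1 day.
Residual: 349 days.
Total: 8750 days.
8750 is a multiple of 7, so June 1, 2161 falls on the same weekday: Monday.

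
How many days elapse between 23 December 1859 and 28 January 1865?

1863

Day-of-year of December 23, 1859: 357.
Day-of-year of January 28, 1865: 28.
1859 has 365 days, so 365 − 357 = 8 days remain in 1859.
Full years: 1860: 366; 1861: 365; 1862: 365; 1863: 365; 1864: 366. Sum = 1827.
Total: 8 + 1827 + 28 = 1863 days.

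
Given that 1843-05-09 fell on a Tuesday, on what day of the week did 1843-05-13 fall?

Saturday

Within May 1843: 13 − 9 = 4 days.
4 mod 7 = 4, so 4 days after Tuesday is Saturday.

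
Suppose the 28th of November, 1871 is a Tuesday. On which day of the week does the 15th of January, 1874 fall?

Thursday

November 28, 1871 → November 28, 1872: 366 days (1872 is a leap year).
November 28, 1872 → November 28, 1873: 365 days.
November 1873: 30 − 28 = 2 days remain.
Then December (31): 31 days.
January 1–15, 1874: 15 days.
Residual: 48 days.
Total: 779 days.
779 mod 7 = 2, so 2 days after Tuesday is Thursday.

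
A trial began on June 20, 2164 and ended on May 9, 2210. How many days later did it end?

From June 20, 2164 to June 20, 2209: 45 years, of which 10 contain a Feb 29 — 35×365 + 10×366 = 16435 days.
(2200 is not a leap year (divisible by 100 but not 400).)
June 2209: 30 − 20 = 10 days remain.
Then 10 full months totalling 304 days.
May 1–9, 2210: 9 days.
Residual: 323 days.
Total: 16758 days.

16758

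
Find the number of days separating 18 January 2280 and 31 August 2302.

8260

Day-of-year of January 18, 2280: 18.
Day-of-year of August 31, 2302: 243.
2280 has 366 days, so 366 − 18 = 348 days remain in 2280.
Full years 2281–2301: 17 common + 4 leap = 17×365 + 4×366 = 7669 days.
Total: 348 + 7669 + 243 = 8260 days.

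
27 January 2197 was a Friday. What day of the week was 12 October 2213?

Day-of-year of January 27, 2197: 27.
Day-of-year of October 12, 2213: 285.
2197 has 365 days, so 365 − 27 = 338 days remain in 2197.
Full years 2198–2212: 12 common + 3 leap = 12×365 + 3×366 = 5478 days.
Total: 338 + 5478 + 285 = 6101 days.
6101 mod 7 = 4, so 4 days after Friday is Tuesday.

Tuesday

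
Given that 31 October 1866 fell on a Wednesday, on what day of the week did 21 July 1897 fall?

Wednesday

From October 31, 1866 to October 31, 1896: 30 years, of which 8 contain a Feb 29 — 22×365 + 8×366 = 10958 days.
October 1896: 31 − 31 = 0 days remain.
Then November (30), December (31), January (31), February 1897 (28), March (31), April (30), May (31), June (30): 30 + 31 + 31 + 28 + 31 + 30 + 31 + 30 = 242 days.
July 1–21, 1897: 21 days.
Residual: 263 days.
Total: 11221 days.
11221 is a multiple of 7, so 21 July 1897 falls on the same weekday: Wednesday.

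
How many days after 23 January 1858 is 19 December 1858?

330

January 1858: 31 − 23 = 8 days remain.
Then 10 full months totalling 303 days.
December 1–19, 1858: 19 days.
Total: 8 + 303 + 19 = 330 days.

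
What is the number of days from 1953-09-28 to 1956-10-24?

1122

September 28, 1953 → September 28, 1954: 365 days.
September 28, 1954 → September 28, 1955: 365 days.
September 28, 1955 → September 28, 1956: 366 days (1956 is a leap year).
September 1956: 30 − 28 = 2 days remain.
October 1–24, 1956: 24 days.
Residual: 26 days.
Total: 1122 days.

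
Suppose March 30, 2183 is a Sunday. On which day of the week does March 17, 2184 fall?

Wednesday

March 2183: 31 − 30 = 1 day remains.
Then 11 full months totalling 335 days.
March 1–17, 2184: 17 days.
Total: 1 + 335 + 17 = 353 days.
353 mod 7 = 3, so 3 days after Sunday is Wednesday.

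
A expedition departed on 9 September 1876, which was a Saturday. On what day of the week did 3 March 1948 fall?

Wednesday

From September 9, 1876 to September 9, 1947: 71 years, of which 16 contain a Feb 29 — 55×365 + 16×366 = 25931 days.
(1900 is not a leap year (divisible by 100 but not 400).)
September 1947: 30 − 9 = 21 days remain.
Then October (31), November (30), December (31), January (31), February 1948 (29): 31 + 30 + 31 + 31 + 29 = 152 days.
March 1–3, 1948: 3 days.
Residual: 176 days.
Total: 26107 days.
26107 mod 7 = 4, so 4 days after Saturday is Wednesday.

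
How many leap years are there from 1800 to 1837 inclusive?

9

Years divisible by 4 in [1800, 1837]: 1800, 1804, 1808, 1812, 1816, 1820, 1824, 1828, 1832, 1836.
Of these, 1800 is divisible by 100 but not 400, so not leap.
Leap years: 10 − 1 = 9.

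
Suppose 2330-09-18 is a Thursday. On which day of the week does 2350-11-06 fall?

Monday

Day-of-year of September 18, 2330: 261.
Day-of-year of November 6, 2350: 310.
2330 has 365 days, so 365 − 261 = 104 days remain in 2330.
Full years 2331–2349: 14 common + 5 leap = 14×365 + 5×366 = 6940 days.
Total: 104 + 6940 + 310 = 7354 days.
7354 mod 7 = 4, so 4 days after Thursday is Monday.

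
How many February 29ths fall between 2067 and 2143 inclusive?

18

Years divisible by 4: 2068, 2072, …, 2140 — 19 in all.
Of these, 2100 is divisible by 100 but not 400, so not leap.
Leap years: 19 − 1 = 18.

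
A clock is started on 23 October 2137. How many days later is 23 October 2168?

11323

From October 23, 2137 to October 23, 2168: 31 years, of which 8 contain a Feb 29 — 23×365 + 8×366 = 11323 days.
Total: 11323 days.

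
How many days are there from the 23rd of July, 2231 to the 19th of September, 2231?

58

July 2231: 31 − 23 = 8 days remain.
Then August (31): 31 days.
September 1–19, 2231: 19 days.
Total: 8 + 31 + 19 = 58 days.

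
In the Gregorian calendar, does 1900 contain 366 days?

1900 is not a leap year (divisible by 100 but not 400).

No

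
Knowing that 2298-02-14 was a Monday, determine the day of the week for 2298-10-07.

Friday

February 2298: 28 − 14 = 14 days remain (2298 is not a leap year, so February has 28 days).
Then March (31), April (30), May (31), June (30), July (31), August (31), September (30): 31 + 30 + 31 + 30 + 31 + 31 + 30 = 214 days.
October 1–7, 2298: 7 days.
Total: 14 + 214 + 7 = 235 days.
235 mod 7 = 4, so 4 days after Monday is Friday.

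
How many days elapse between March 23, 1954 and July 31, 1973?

7070

Day-of-year of March 23, 1954: 82.
Day-of-year of July 31, 1973: 212.
1954 has 365 days, so 365 − 82 = 283 days remain in 1954.
Full years 1955–1972: 13 common + 5 leap = 13×365 + 5×366 = 6575 days.
Total: 283 + 6575 + 212 = 7070 days.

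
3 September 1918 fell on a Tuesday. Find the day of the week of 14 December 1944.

From September 3, 1918 to September 3, 1944: 26 years, of which 7 contain a Feb 29 — 19×365 + 7×366 = 9497 days.
September 1944: 30 − 3 = 27 days remain.
Then October (31), November (30): 31 + 30 = 61 days.
December 1–14, 1944: 14 days.
Residual: 102 days.
Total: 9599 days.
9599 mod 7 = 2, so 2 days after Tuesday is Thursday.

Thursday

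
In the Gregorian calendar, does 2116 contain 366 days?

2116 is a leap year.

Yes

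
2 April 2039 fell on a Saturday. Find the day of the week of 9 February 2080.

Friday

Day-of-year of April 2, 2039: 92.
Day-of-year of February 9, 2080: 40.
2039 has 365 days, so 365 − 92 = 273 days remain in 2039.
Full years 2040–2079: 30 common + 10 leap = 30×365 + 10×366 = 14610 days.
Total: 273 + 14610 + 40 = 14923 days.
14923 mod 7 = 6, so 6 days after Saturday is Friday.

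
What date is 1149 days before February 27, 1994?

January 5, 1991

Count 1149 days before February 27, 1994:
Day-of-year of January 5, 1991: 5.
Day-of-year of February 27, 1994: 58.
1991 has 365 days, so 365 − 5 = 360 days remain in 1991.
Full years: 1992: 366; 1993: 365. Sum = 731.
Total: 360 + 731 + 58 = 1149 days.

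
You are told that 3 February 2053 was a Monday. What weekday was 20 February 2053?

Within February 2053: 20 − 3 = 17 days.
17 mod 7 = 3, so 3 days after Monday is Thursday.

Thursday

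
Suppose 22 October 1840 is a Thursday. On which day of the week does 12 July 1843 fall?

Wednesday

Day-of-year of October 22, 1840: 296.
Day-of-year of July 12, 1843: 193.
1840 has 366 days, so 366 − 296 = 70 days remain in 1840.
Full years: 1841: 365; 1842: 365. Sum = 730.
Total: 70 + 730 + 193 = 993 days.
993 mod 7 = 6, so 6 days after Thursday is Wednesday.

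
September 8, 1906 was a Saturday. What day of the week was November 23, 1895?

Saturday

Count forward from the earlier date (November 23, 1895) to the later (September 8, 1906):
From November 23, 1895 to November 23, 1905: 10 years, of which 2 contain a Feb 29 — 8×365 + 2×366 = 3652 days.
(1900 is not a leap year (divisible by 100 but not 400).)
November 1905: 30 − 23 = 7 days remain.
Then 9 full months totalling 274 days.
September 1–8, 1906: 8 days.
Residual: 289 days.
Total: 3941 days.
3941 is a multiple of 7, so November 23, 1895 falls on the same weekday: Saturday.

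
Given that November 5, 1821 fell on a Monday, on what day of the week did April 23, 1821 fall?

Count forward from the earlier date (April 23, 1821) to the later (November 5, 1821):
April 1821: 30 − 23 = 7 days remain.
Then May (31), June (30), July (31), August (31), September (30), October (31): 31 + 30 + 31 + 31 + 30 + 31 = 184 days.
November 1–5, 1821: 5 days.
Total: 7 + 184 + 5 = 196 days.
196 is a multiple of 7, so April 23, 1821 falls on the same weekday: Monday.

Monday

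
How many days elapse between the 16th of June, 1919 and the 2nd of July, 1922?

June 16, 1919 → June 16, 1920: 366 days (1920 is a leap year).
June 16, 1920 → June 16, 1921: 365 days.
June 16, 1921 → June 16, 1922: 365 days.
June 1922: 30 − 16 = 14 days remain.
July 1–2, 1922: 2 days.
Residual: 16 days.
Total: 1112 days.

1112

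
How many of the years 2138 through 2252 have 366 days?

28

Years divisible by 4: 2140, 2144, …, 2252 — 29 in all.
Of these, 2200 is divisible by 100 but not 400, so not leap.
Leap years: 29 − 1 = 28.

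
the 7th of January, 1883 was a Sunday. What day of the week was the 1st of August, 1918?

Thursday

From January 7, 1883 to January 7, 1918: 35 years, of which 8 contain a Feb 29 — 27×365 + 8×366 = 12783 days.
(1900 is not a leap year (divisible by 100 but not 400).)
January 1918: 31 − 7 = 24 days remain.
Then February 1918 (28), March (31), April (30), May (31), June (30), July (31): 28 + 31 + 30 + 31 + 30 + 31 = 181 days.
August 1, 1918: 1 day.
Residual: 206 days.
Total: 12989 days.
12989 mod 7 = 4, so 4 days after Sunday is Thursday.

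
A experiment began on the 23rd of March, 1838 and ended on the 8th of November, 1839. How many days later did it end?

595

March 1838: 31 − 23 = 8 days remain.
Then 19 full months totalling 579 days.
November 1–8, 1839: 8 days.
Total: 8 + 579 + 8 = 595 days.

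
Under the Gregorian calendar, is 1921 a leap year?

No

1921 is not a leap year.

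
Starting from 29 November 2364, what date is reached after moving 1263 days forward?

15 May 2368

Count 1263 days after November 29, 2364:
November 29, 2364 → November 29, 2365: 365 days.
November 29, 2365 → November 29, 2366: 365 days.
November 29, 2366 → November 29, 2367: 365 days.
November 2367: 30 − 29 = 1 day remains.
Then December (31), January (31), February 2368 (29), March (31), April (30): 31 + 31 + 29 + 31 + 30 = 152 days.
May 1–15, 2368: 15 days.
Residual: 168 days.
Total: 1263 days.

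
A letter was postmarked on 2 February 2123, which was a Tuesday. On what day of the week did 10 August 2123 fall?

February 2123: 28 − 2 = 26 days remain (2123 is not a leap year, so February has 28 days).
Then March (31), April (30), May (31), June (30), July (31): 31 + 30 + 31 + 30 + 31 = 153 days.
August 1–10, 2123: 10 days.
Total: 26 + 153 + 10 = 189 days.
189 is a multiple of 7, so 10 August 2123 falls on the same weekday: Tuesday.

Tuesday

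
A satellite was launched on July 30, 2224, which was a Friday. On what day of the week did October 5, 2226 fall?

July 30, 2224 → July 30, 2225: 365 days.
July 30, 2225 → July 30, 2226: 365 days.
July 2226: 31 − 30 = 1 day remains.
Then August (31), September (30): 31 + 30 = 61 days.
October 1–5, 2226: 5 days.
Residual: 67 days.
Total: 797 days.
797 mod 7 = 6, so 6 days after Friday is Thursday.

Thursday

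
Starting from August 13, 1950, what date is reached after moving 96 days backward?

May 9, 1950

Count 96 days before August 13, 1950:
May 1950: 31 − 9 = 22 days remain.
Then June (30), July (31): 30 + 31 = 61 days.
August 1–13, 1950: 13 days.
Total: 22 + 61 + 13 = 96 days.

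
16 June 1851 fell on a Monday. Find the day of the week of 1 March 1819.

Monday

Count forward from the earlier date (March 1, 1819) to the later (June 16, 1851):
Day-of-year of March 1, 1819: 60.
Day-of-year of June 16, 1851: 167.
1819 has 365 days, so 365 − 60 = 305 days remain in 1819.
Full years 1820–1850: 23 common + 8 leap = 23×365 + 8×366 = 11323 days.
Total: 305 + 11323 + 167 = 11795 days.
11795 is a multiple of 7, so 1 March 1819 falls on the same weekday: Monday.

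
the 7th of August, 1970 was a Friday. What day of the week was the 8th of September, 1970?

August 1970: 31 − 7 = 24 days remain.
September 1–8, 1970: 8 days.
Total: 24 + 8 = 32 days.
32 mod 7 = 4, so 4 days after Friday is Tuesday.

Tuesday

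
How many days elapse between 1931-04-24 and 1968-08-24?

13637

Day-of-year of April 24, 1931: 114.
Day-of-year of August 24, 1968: 237.
1931 has 365 days, so 365 − 114 = 251 days remain in 1931.
Full years 1932–1967: 27 common + 9 leap = 27×365 + 9×366 = 13149 days.
Total: 251 + 13149 + 237 = 13637 days.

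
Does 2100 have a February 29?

2100 is not a leap year (divisible by 100 but not 400).

No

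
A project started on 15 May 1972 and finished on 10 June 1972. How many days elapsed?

May 1972: 31 − 15 = 16 days remain.
June 1–10, 1972: 10 days.
Total: 16 + 10 = 26 days.

26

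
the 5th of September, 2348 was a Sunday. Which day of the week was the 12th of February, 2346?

Tuesday

Count forward from the earlier date (February 12, 2346) to the later (September 5, 2348):
February 2346: 28 − 12 = 16 days remain (2346 is not a leap year, so February has 28 days).
Then 30 full months totalling 915 days.
September 1–5, 2348: 5 days.
Total: 16 + 915 + 5 = 936 days.
936 mod 7 = 5, so 5 days before Sunday is Tuesday.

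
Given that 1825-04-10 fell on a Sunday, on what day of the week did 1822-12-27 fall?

Count forward from the earlier date (December 27, 1822) to the later (April 10, 1825):
December 27, 1822 → December 27, 1823: 365 days.
December 27, 1823 → December 27, 1824: 366 days (1824 is a leap year).
December 1824: 31 − 27 = 4 days remain.
Then January (31), February 1825 (28), March (31): 31 + 28 + 31 = 90 days.
April 1–10, 1825: 10 days.
Residual: 104 days.
Total: 835 days.
835 mod 7 = 2, so 2 days before Sunday is Friday.

Friday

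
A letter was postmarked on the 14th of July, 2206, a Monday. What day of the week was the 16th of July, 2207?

Thursday

July 2206: 31 − 14 = 17 days remain.
Then 11 full months totalling 334 days.
July 1–16, 2207: 16 days.
Total: 17 + 334 + 16 = 367 days.
367 mod 7 = 3, so 3 days after Monday is Thursday.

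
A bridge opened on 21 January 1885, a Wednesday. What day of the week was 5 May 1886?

January 1885: 31 − 21 = 10 days remain.
Then 15 full months totalling 454 days.
May 1–5, 1886: 5 days.
Total: 10 + 454 + 5 = 469 days.
469 is a multiple of 7, so 5 May 1886 falls on the same weekday: Wednesday.

Wednesday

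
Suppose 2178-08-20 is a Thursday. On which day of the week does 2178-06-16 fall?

Count forward from the earlier date (June 16, 2178) to the later (August 20, 2178):
June 2178: 30 − 16 = 14 days remain.
Then July (31): 31 days.
August 1–20, 2178: 20 days.
Total: 14 + 31 + 20 = 65 days.
65 mod 7 = 2, so 2 days before Thursday is Tuesday.

Tuesday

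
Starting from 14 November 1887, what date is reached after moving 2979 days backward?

18 September 1879

Count 2979 days before November 14, 1887:
From September 18, 1879 to September 18, 1887: 8 years, of which 2 contain a Feb 29 — 6×365 + 2×366 = 2922 days.
September 1887: 30 − 18 = 12 days remain.
Then October (31): 31 days.
November 1–14, 1887: 14 days.
Residual: 57 days.
Total: 2979 days.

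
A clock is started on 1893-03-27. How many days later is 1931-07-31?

14004

Day-of-year of March 27, 1893: 86.
Day-of-year of July 31, 1931: 212.
1893 has 365 days, so 365 − 86 = 279 days remain in 1893.
Full years 1894–1930: 29 common + 8 leap = 29×365 + 8×366 = 13513 days.
Total: 279 + 13513 + 212 = 14004 days.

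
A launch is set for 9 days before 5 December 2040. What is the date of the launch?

26 November 2040

Count 9 days before December 5, 2040:
November 2040: 30 − 26 = 4 days remain.
December 1–5, 2040: 5 days.
Total: 4 + 5 = 9 days.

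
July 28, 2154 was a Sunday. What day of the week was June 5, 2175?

From July 28, 2154 to July 28, 2174: 20 years, of which 5 contain a Feb 29 — 15×365 + 5×366 = 7305 days.
July 2174: 31 − 28 = 3 days remain.
Then 10 full months totalling 304 days.
June 1–5, 2175: 5 days.
Residual: 312 days.
Total: 7617 days.
7617 mod 7 = 1, so 1 day after Sunday is Monday.

Monday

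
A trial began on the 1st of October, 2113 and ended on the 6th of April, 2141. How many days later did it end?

From October 1, 2113 to October 1, 2140: 27 years, of which 7 contain a Feb 29 — 20×365 + 7×366 = 9862 days.
October 2140: 31 − 1 = 30 days remain.
Then November (30), December (31), January (31), February 2141 (28), March (31): 30 + 31 + 31 + 28 + 31 = 151 days.
April 1–6, 2141: 6 days.
Residual: 187 days.
Total: 10049 days.

10049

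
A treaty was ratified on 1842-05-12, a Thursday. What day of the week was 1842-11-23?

Wednesday

May 1842: 31 − 12 = 19 days remain.
Then June (30), July (31), August (31), September (30), October (31): 30 + 31 + 31 + 30 + 31 = 153 days.
November 1–23, 1842: 23 days.
Total: 19 + 153 + 23 = 195 days.
195 mod 7 = 6, so 6 days after Thursday is Wednesday.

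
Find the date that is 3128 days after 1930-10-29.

1939-05-23

Count 3128 days after October 29, 1930:
Day-of-year of October 29, 1930: 302.
Day-of-year of May 23, 1939: 143.
1930 has 365 days, so 365 − 302 = 63 days remain in 1930.
Full years 1931–1938: 6 common + 2 leap = 6×365 + 2×366 = 2922 days.
Total: 63 + 2922 + 143 = 3128 days.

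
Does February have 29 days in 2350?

2350 is not a leap year.

No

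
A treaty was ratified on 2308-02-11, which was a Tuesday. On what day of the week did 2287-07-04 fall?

Count forward from the earlier date (July 4, 2287) to the later (February 11, 2308):
From July 4, 2287 to July 4, 2307: 20 years, of which 4 contain a Feb 29 — 16×365 + 4×366 = 7304 days.
(2300 is not a leap year (divisible by 100 but not 400).)
July 2307: 31 − 4 = 27 days remain.
Then August (31), September (30), October (31), November (30), December (31), January (31): 31 + 30 + 31 + 30 + 31 + 31 = 184 days.
February 1–11, 2308: 11 days (2308 is a leap year).
Residual: 222 days.
Total: 7526 days.
7526 mod 7 = 1, so 1 day before Tuesday is Monday.

Monday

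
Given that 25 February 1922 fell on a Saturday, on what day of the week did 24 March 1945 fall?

Day-of-year of February 25, 1922: 56.
Day-of-year of March 24, 1945: 83.
1922 has 365 days, so 365 − 56 = 309 days remain in 1922.
Full years 1923–1944: 16 common + 6 leap = 16×365 + 6×366 = 8036 days.
Total: 309 + 8036 + 83 = 8428 days.
8428 is a multiple of 7, so 24 March 1945 falls on the same weekday: Saturday.

Saturday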